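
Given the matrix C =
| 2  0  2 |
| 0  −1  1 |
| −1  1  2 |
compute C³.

[[−4, 6, 22], [−3, −1, 2], [−11, 2, −1]]

C² = [[2, 2, 8], [−1, 2, 1], [−4, 1, 3]]
C³ = [[−4, 6, 22], [−3, −1, 2], [−11, 2, −1]]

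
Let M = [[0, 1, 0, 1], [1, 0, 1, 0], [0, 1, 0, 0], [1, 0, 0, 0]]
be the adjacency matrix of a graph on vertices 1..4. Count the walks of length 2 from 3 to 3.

The number of length-2 walks from vertex 3 to vertex 3 is entry (3,3) of M², where M is the adjacency matrix.
M² = [[2, 0, 1, 0], [0, 2, 0, 1], [1, 0, 1, 0], [0, 1, 0, 1]]

1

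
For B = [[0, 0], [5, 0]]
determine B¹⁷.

B is strictly triangular, hence nilpotent: B² = 0, so B¹⁷ = 0.

[[0, 0], [0, 0]]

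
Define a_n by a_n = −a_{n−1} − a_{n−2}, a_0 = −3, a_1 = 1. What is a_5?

2

With companion matrix C = [[−1, −1], [1, 0]], [a_n, a_{n−1}]ᵀ = C·[a_{n−1}, a_{n−2}]ᵀ, so [a_5, a_4]ᵀ = C^4·[a_1, a_0]ᵀ.
C^4 = [[−1, −1], [1, 0]], giving [a_5, a_4]ᵀ = [[2], [1]].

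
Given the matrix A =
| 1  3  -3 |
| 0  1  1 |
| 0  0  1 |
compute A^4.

A = I + N where N = [[0, 3, -3], [0, 0, 1], [0, 0, 0]] is strictly upper-triangular, so N^3 = 0.
(I + N)^4 = I + 4·N + 6·N^2 = [[1, 12, 6], [0, 1, 4], [0, 0, 1]].

[[1, 12, 6], [0, 1, 4], [0, 0, 1]]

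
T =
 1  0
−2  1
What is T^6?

[[1, 0], [−12, 1]]

T = I + N where N = [[0, 0], [−2, 0]] is strictly lower-triangular, so N^2 = 0.
(I + N)^6 = I + 6·N = [[1, 0], [−12, 1]].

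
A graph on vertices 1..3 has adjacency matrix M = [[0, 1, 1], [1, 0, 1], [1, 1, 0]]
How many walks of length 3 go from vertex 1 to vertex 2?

The number of length-3 walks from vertex 1 to vertex 2 is entry (1,2) of M³, where M is the adjacency matrix.
M² = [[2, 1, 1], [1, 2, 1], [1, 1, 2]]
M³ = [[2, 3, 3], [3, 2, 3], [3, 3, 2]]

3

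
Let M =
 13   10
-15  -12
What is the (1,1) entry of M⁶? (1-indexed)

tr M = 1 and det M = -6, so the characteristic polynomial is λ² − (1)λ + (-6) with roots -2 and 3.
Eigenvectors give P = [[-2, -1], [3, 1]] with P⁻¹ = [[1, 1], [-3, -2]], and M = P·diag(-2, 3)·P⁻¹.
Then M⁶ = P·diag(64, 729)·P⁻¹ = [[-128, -729], [192, 729]] · [[1, 1], [-3, -2]] = [[2059, 1330], [-1995, -1266]].

2059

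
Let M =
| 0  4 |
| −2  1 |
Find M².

[[−8, 4], [−2, −7]]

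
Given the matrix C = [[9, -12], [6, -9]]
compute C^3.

[[81, -108], [54, -81]]

tr C = 0 and det C = -9, so the characteristic polynomial is λ² − (0)λ + (-9) with roots 3 and -3.
Eigenvectors give P = [[2, -1], [1, -1]] with P⁻¹ = [[1, -1], [1, -2]], and C = P·diag(3, -3)·P⁻¹.
Then C^3 = P·diag(27, -27)·P⁻¹ = [[54, 27], [27, 27]] · [[1, -1], [1, -2]] = [[81, -108], [54, -81]].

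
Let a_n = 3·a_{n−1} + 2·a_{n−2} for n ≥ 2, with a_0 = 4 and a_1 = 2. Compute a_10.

338198

With companion matrix C = [[3, 2], [1, 0]], [a_n, a_{n−1}]ᵀ = C·[a_{n−1}, a_{n−2}]ᵀ, so [a_10, a_9]ᵀ = C⁹·[a_1, a_0]ᵀ.
C⁹ = [[79647, 44726], [22363, 12558]], giving [a_10, a_9]ᵀ = [[338198], [94958]].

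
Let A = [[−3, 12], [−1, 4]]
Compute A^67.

[[−3, 12], [−1, 4]]

A² = A (a projection; rank 1, trace 1), so A^67 = A.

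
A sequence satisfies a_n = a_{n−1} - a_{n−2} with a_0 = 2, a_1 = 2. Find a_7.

2

With companion matrix M = [[1, -1], [1, 0]], [a_n, a_{n−1}]ᵀ = M·[a_{n−1}, a_{n−2}]ᵀ, so [a_7, a_6]ᵀ = M⁶·[a_1, a_0]ᵀ.
M⁶ = [[1, 0], [0, 1]], giving [a_7, a_6]ᵀ = [[2], [2]].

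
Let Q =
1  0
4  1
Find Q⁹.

Q = I + N where N = [[0, 0], [4, 0]] is strictly lower-triangular, so N² = 0.
(I + N)⁹ = I + 9·N = [[1, 0], [36, 1]].

[[1, 0], [36, 1]]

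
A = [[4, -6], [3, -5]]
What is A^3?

[[10, -18], [9, -17]]

tr A = -1 and det A = -2, so the characteristic polynomial is λ² − (-1)λ + (-2) with roots -2 and 1.
Eigenvectors give P = [[-1, 2], [-1, 1]] with P⁻¹ = [[1, -2], [1, -1]], and A = P·diag(-2, 1)·P⁻¹.
Then A^3 = P·diag(-8, 1)·P⁻¹ = [[8, 2], [8, 1]] · [[1, -2], [1, -1]] = [[10, -18], [9, -17]].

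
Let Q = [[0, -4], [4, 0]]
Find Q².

[[-16, 0], [0, -16]]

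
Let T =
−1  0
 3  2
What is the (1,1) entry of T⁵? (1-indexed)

−1

tr T = 1 and det T = −2, so the characteristic polynomial is λ² − (1)λ + (−2) with roots −1 and 2.
Eigenvectors give P = [[−1, 0], [1, 1]] with P⁻¹ = [[−1, 0], [1, 1]], and T = P·diag(−1, 2)·P⁻¹.
Then T⁵ = P·diag(−1, 32)·P⁻¹ = [[1, 0], [−1, 32]] · [[−1, 0], [1, 1]] = [[−1, 0], [33, 32]].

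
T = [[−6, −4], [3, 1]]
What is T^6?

[[2724, 2660], [−1995, −1931]]

tr T = −5 and det T = 6, so the characteristic polynomial is λ² − (−5)λ + (6) with roots −2 and −3.
Eigenvectors give P = [[1, −4], [−1, 3]] with P⁻¹ = [[−3, −4], [−1, −1]], and T = P·diag(−2, −3)·P⁻¹.
Then T^6 = P·diag(64, 729)·P⁻¹ = [[64, −2916], [−64, 2187]] · [[−3, −4], [−1, −1]] = [[2724, 2660], [−1995, −1931]].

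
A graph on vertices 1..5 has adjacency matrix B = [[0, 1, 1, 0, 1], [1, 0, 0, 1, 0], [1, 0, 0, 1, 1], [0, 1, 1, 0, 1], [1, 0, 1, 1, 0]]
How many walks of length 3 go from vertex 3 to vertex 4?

7

The number of length-3 walks from vertex 3 to vertex 4 is entry (3,4) of B³, where B is the adjacency matrix.
B² = [[3, 0, 1, 3, 1], [0, 2, 2, 0, 2], [1, 2, 3, 1, 2], [3, 0, 1, 3, 1], [1, 2, 2, 1, 3]]
B³ = [[2, 6, 7, 2, 7], [6, 0, 2, 6, 2], [7, 2, 4, 7, 5], [2, 6, 7, 2, 7], [7, 2, 5, 7, 4]]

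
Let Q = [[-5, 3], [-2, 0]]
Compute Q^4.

[[211, -195], [130, -114]]

tr Q = -5 and det Q = 6, so the characteristic polynomial is λ² − (-5)λ + (6) with roots -2 and -3.
Eigenvectors give P = [[-1, -3], [-1, -2]] with P⁻¹ = [[2, -3], [-1, 1]], and Q = P·diag(-2, -3)·P⁻¹.
Then Q^4 = P·diag(16, 81)·P⁻¹ = [[-16, -243], [-16, -162]] · [[2, -3], [-1, 1]] = [[211, -195], [130, -114]].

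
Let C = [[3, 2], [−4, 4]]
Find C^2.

[[1, 14], [−28, 8]]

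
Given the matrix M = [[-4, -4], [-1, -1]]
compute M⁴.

[[500, 500], [125, 125]]

M² = [[20, 20], [5, 5]]
M³ = [[-100, -100], [-25, -25]]
M⁴ = [[500, 500], [125, 125]]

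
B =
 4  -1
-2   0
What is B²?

[[18, -4], [-8, 2]]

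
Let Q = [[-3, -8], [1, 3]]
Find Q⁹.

Q² = I (check: tr Q = 0 and det Q = -1), so Q⁹ = Q since 9 is odd.

[[-3, -8], [1, 3]]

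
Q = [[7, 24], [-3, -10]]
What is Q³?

tr Q = -3 and det Q = 2, so the characteristic polynomial is λ² − (-3)λ + (2) with roots -2 and -1.
Eigenvectors give P = [[-8, -3], [3, 1]] with P⁻¹ = [[1, 3], [-3, -8]], and Q = P·diag(-2, -1)·P⁻¹.
Then Q³ = P·diag(-8, -1)·P⁻¹ = [[64, 3], [-24, -1]] · [[1, 3], [-3, -8]] = [[55, 168], [-21, -64]].

[[55, 168], [-21, -64]]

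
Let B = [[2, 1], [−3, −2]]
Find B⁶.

[[1, 0], [0, 1]]

B² = I (check: tr B = 0 and det B = −1), so B⁶ = I since 6 is even.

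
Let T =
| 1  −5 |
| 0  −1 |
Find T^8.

T² = I (check: tr T = 0 and det T = −1), so T^8 = I since 8 is even.

[[1, 0], [0, 1]]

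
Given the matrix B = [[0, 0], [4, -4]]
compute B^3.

[[0, 0], [64, -64]]

B^2 = [[0, 0], [-16, 16]]
B^3 = [[0, 0], [64, -64]]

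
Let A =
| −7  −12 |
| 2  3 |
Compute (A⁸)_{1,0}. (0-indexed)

−6560

tr A = −4 and det A = 3, so the characteristic polynomial is λ² − (−4)λ + (3) with roots −3 and −1.
Eigenvectors give P = [[3, −2], [−1, 1]] with P⁻¹ = [[1, 2], [1, 3]], and A = P·diag(−3, −1)·P⁻¹.
Then A⁸ = P·diag(6561, 1)·P⁻¹ = [[19683, −2], [−6561, 1]] · [[1, 2], [1, 3]] = [[19681, 39360], [−6560, −13119]].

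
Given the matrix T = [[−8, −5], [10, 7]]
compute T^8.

[[12866, 6305], [−12610, −6049]]

tr T = −1 and det T = −6, so the characteristic polynomial is λ² − (−1)λ + (−6) with roots 2 and −3.
Eigenvectors give P = [[−1, −1], [2, 1]] with P⁻¹ = [[1, 1], [−2, −1]], and T = P·diag(2, −3)·P⁻¹.
Then T^8 = P·diag(256, 6561)·P⁻¹ = [[−256, −6561], [512, 6561]] · [[1, 1], [−2, −1]] = [[12866, 6305], [−12610, −6049]].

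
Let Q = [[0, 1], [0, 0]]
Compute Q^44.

Q is strictly triangular, hence nilpotent: Q^2 = 0, so Q^44 = 0.

[[0, 0], [0, 0]]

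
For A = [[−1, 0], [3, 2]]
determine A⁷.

tr A = 1 and det A = −2, so the characteristic polynomial is λ² − (1)λ + (−2) with roots −1 and 2.
Eigenvectors give P = [[−1, 0], [1, −1]] with P⁻¹ = [[−1, 0], [−1, −1]], and A = P·diag(−1, 2)·P⁻¹.
Then A⁷ = P·diag(−1, 128)·P⁻¹ = [[1, 0], [−1, −128]] · [[−1, 0], [−1, −1]] = [[−1, 0], [129, 128]].

[[−1, 0], [129, 128]]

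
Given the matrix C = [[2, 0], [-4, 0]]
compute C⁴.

[[16, 0], [-32, 0]]

C² = [[4, 0], [-8, 0]]
C³ = [[8, 0], [-16, 0]]
C⁴ = [[16, 0], [-32, 0]]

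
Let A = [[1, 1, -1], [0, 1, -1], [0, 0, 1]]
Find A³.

A = I + N where N = [[0, 1, -1], [0, 0, -1], [0, 0, 0]] is strictly upper-triangular, so N³ = 0.
(I + N)³ = I + 3·N + 3·N² = [[1, 3, -6], [0, 1, -3], [0, 0, 1]].

[[1, 3, -6], [0, 1, -3], [0, 0, 1]]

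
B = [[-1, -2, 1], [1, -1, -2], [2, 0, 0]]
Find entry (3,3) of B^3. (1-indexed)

6

B^2 = [[1, 4, 3], [-6, -1, 3], [-2, -4, 2]]
B^3 = [[9, -6, -7], [11, 13, -4], [2, 8, 6]]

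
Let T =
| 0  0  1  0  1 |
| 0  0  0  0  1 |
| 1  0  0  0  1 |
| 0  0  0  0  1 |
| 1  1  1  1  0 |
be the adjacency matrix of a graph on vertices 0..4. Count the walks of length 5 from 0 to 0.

The number of length-5 walks from vertex 0 to vertex 0 is entry (0,0) of T^5, where T is the adjacency matrix.
T^2 = [[2, 1, 1, 1, 1], [1, 1, 1, 1, 0], [1, 1, 2, 1, 1], [1, 1, 1, 1, 0], [1, 0, 1, 0, 4]]
T^3 = [[2, 1, 3, 1, 5], [1, 0, 1, 0, 4], [3, 1, 2, 1, 5], [1, 0, 1, 0, 4], [5, 4, 5, 4, 2]]
T^4 = [[8, 5, 7, 5, 7], [5, 4, 5, 4, 2], [7, 5, 8, 5, 7], [5, 4, 5, 4, 2], [7, 2, 7, 2, 18]]
T^5 = [[14, 7, 15, 7, 25], [7, 2, 7, 2, 18], [15, 7, 14, 7, 25], [7, 2, 7, 2, 18], [25, 18, 25, 18, 18]]

14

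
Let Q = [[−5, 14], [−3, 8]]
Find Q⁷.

tr Q = 3 and det Q = 2, so the characteristic polynomial is λ² − (3)λ + (2) with roots 1 and 2.
Eigenvectors give P = [[7, 2], [3, 1]] with P⁻¹ = [[1, −2], [−3, 7]], and Q = P·diag(1, 2)·P⁻¹.
Then Q⁷ = P·diag(1, 128)·P⁻¹ = [[7, 256], [3, 128]] · [[1, −2], [−3, 7]] = [[−761, 1778], [−381, 890]].

[[−761, 1778], [−381, 890]]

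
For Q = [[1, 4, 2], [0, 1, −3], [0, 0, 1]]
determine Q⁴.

[[1, 16, −64], [0, 1, −12], [0, 0, 1]]

Q = I + N where N = [[0, 4, 2], [0, 0, −3], [0, 0, 0]] is strictly upper-triangular, so N³ = 0.
(I + N)⁴ = I + 4·N + 6·N² = [[1, 16, −64], [0, 1, −12], [0, 0, 1]].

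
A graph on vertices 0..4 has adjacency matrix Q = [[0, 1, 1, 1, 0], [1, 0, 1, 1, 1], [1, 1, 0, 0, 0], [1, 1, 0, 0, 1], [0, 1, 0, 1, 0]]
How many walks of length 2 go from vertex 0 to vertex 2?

The number of length-2 walks from vertex 0 to vertex 2 is entry (0,2) of Q², where Q is the adjacency matrix.
Q² = [[3, 2, 1, 1, 2], [2, 4, 1, 2, 1], [1, 1, 2, 2, 1], [1, 2, 2, 3, 1], [2, 1, 1, 1, 2]]

1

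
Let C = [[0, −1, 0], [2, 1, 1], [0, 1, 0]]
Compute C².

[[−2, −1, −1], [2, 0, 1], [2, 1, 1]]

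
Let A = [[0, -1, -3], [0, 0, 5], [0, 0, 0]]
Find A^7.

[[0, 0, 0], [0, 0, 0], [0, 0, 0]]

A is strictly triangular, hence nilpotent: A^3 = 0, so A^7 = 0.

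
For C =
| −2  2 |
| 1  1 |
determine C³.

C² = [[6, −2], [−1, 3]]
C³ = [[−14, 10], [5, 1]]

[[−14, 10], [5, 1]]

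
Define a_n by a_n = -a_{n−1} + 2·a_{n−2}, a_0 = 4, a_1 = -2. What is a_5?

-62

With companion matrix C = [[-1, 2], [1, 0]], [a_n, a_{n−1}]ᵀ = C·[a_{n−1}, a_{n−2}]ᵀ, so [a_5, a_4]ᵀ = C⁴·[a_1, a_0]ᵀ.
C⁴ = [[11, -10], [-5, 6]], giving [a_5, a_4]ᵀ = [[-62], [34]].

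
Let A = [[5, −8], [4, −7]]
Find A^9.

[[19685, −39368], [19684, −39367]]

tr A = −2 and det A = −3, so the characteristic polynomial is λ² − (−2)λ + (−3) with roots −3 and 1.
Eigenvectors give P = [[1, 2], [1, 1]] with P⁻¹ = [[−1, 2], [1, −1]], and A = P·diag(−3, 1)·P⁻¹.
Then A^9 = P·diag(−19683, 1)·P⁻¹ = [[−19683, 2], [−19683, 1]] · [[−1, 2], [1, −1]] = [[19685, −39368], [19684, −39367]].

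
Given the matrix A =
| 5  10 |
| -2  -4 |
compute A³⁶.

[[5, 10], [-2, -4]]

A² = A (a projection; rank 1, trace 1), so A³⁶ = A.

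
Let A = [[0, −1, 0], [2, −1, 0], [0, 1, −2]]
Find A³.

[[2, 1, 0], [−2, 3, 0], [−6, 5, −8]]

A² = [[−2, 1, 0], [−2, −1, 0], [2, −3, 4]]
A³ = [[2, 1, 0], [−2, 3, 0], [−6, 5, −8]]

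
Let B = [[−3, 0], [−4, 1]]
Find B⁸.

tr B = −2 and det B = −3, so the characteristic polynomial is λ² − (−2)λ + (−3) with roots −3 and 1.
Eigenvectors give P = [[−1, 0], [−1, 1]] with P⁻¹ = [[−1, 0], [−1, 1]], and B = P·diag(−3, 1)·P⁻¹.
Then B⁸ = P·diag(6561, 1)·P⁻¹ = [[−6561, 0], [−6561, 1]] · [[−1, 0], [−1, 1]] = [[6561, 0], [6560, 1]].

[[6561, 0], [6560, 1]]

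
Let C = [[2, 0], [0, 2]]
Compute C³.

[[8, 0], [0, 8]]

C² = [[4, 0], [0, 4]]
C³ = [[8, 0], [0, 8]]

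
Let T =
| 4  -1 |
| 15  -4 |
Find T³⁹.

T² = I (check: tr T = 0 and det T = -1), so T³⁹ = T since 39 is odd.

[[4, -1], [15, -4]]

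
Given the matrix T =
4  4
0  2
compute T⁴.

T² = [[16, 24], [0, 4]]
T³ = [[64, 112], [0, 8]]
T⁴ = [[256, 480], [0, 16]]

[[256, 480], [0, 16]]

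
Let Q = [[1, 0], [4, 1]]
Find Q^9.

Q = I + N where N = [[0, 0], [4, 0]] is strictly lower-triangular, so N^2 = 0.
(I + N)^9 = I + 9·N = [[1, 0], [36, 1]].

[[1, 0], [36, 1]]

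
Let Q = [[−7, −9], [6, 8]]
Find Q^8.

[[−509, −765], [510, 766]]

tr Q = 1 and det Q = −2, so the characteristic polynomial is λ² − (1)λ + (−2) with roots −1 and 2.
Eigenvectors give P = [[3, −1], [−2, 1]] with P⁻¹ = [[1, 1], [2, 3]], and Q = P·diag(−1, 2)·P⁻¹.
Then Q^8 = P·diag(1, 256)·P⁻¹ = [[3, −256], [−2, 256]] · [[1, 1], [2, 3]] = [[−509, −765], [510, 766]].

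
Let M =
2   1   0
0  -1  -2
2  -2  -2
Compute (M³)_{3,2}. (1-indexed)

M² = [[4, 1, -2], [-4, 5, 6], [0, 8, 8]]
M³ = [[4, 7, 2], [4, -21, -22], [16, -24, -32]]

-24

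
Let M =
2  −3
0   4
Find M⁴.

[[16, −360], [0, 256]]

M² = [[4, −18], [0, 16]]
M³ = [[8, −84], [0, 64]]
M⁴ = [[16, −360], [0, 256]]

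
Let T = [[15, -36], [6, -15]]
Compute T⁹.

[[98415, -236196], [39366, -98415]]

tr T = 0 and det T = -9, so the characteristic polynomial is λ² − (0)λ + (-9) with roots -3 and 3.
Eigenvectors give P = [[-2, 3], [-1, 1]] with P⁻¹ = [[1, -3], [1, -2]], and T = P·diag(-3, 3)·P⁻¹.
Then T⁹ = P·diag(-19683, 19683)·P⁻¹ = [[39366, 59049], [19683, 19683]] · [[1, -3], [1, -2]] = [[98415, -236196], [39366, -98415]].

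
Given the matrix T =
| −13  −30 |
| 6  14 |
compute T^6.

tr T = 1 and det T = −2, so the characteristic polynomial is λ² − (1)λ + (−2) with roots 2 and −1.
Eigenvectors give P = [[2, 5], [−1, −2]] with P⁻¹ = [[−2, −5], [1, 2]], and T = P·diag(2, −1)·P⁻¹.
Then T^6 = P·diag(64, 1)·P⁻¹ = [[128, 5], [−64, −2]] · [[−2, −5], [1, 2]] = [[−251, −630], [126, 316]].

[[−251, −630], [126, 316]]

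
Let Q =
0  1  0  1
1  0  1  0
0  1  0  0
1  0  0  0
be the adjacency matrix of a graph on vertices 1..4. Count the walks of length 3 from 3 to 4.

1

The number of length-3 walks from vertex 3 to vertex 4 is entry (3,4) of Q³, where Q is the adjacency matrix.
Q² = [[2, 0, 1, 0], [0, 2, 0, 1], [1, 0, 1, 0], [0, 1, 0, 1]]
Q³ = [[0, 3, 0, 2], [3, 0, 2, 0], [0, 2, 0, 1], [2, 0, 1, 0]]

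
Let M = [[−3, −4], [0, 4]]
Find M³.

[[−27, −52], [0, 64]]

M² = [[9, −4], [0, 16]]
M³ = [[−27, −52], [0, 64]]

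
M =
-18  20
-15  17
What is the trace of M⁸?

6817

tr M = -1 and det M = -6, so the characteristic polynomial is λ² − (-1)λ + (-6) with roots 2 and -3.
Eigenvectors give P = [[1, 4], [1, 3]] with P⁻¹ = [[-3, 4], [1, -1]], and M = P·diag(2, -3)·P⁻¹.
Then M⁸ = P·diag(256, 6561)·P⁻¹ = [[256, 26244], [256, 19683]] · [[-3, 4], [1, -1]] = [[25476, -25220], [18915, -18659]].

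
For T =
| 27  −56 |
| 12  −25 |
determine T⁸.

[[45921, −91840], [19680, −39359]]

tr T = 2 and det T = −3, so the characteristic polynomial is λ² − (2)λ + (−3) with roots −1 and 3.
Eigenvectors give P = [[2, 7], [1, 3]] with P⁻¹ = [[−3, 7], [1, −2]], and T = P·diag(−1, 3)·P⁻¹.
Then T⁸ = P·diag(1, 6561)·P⁻¹ = [[2, 45927], [1, 19683]] · [[−3, 7], [1, −2]] = [[45921, −91840], [19680, −39359]].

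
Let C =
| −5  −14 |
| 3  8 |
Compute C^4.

[[−89, −210], [45, 106]]

tr C = 3 and det C = 2, so the characteristic polynomial is λ² − (3)λ + (2) with roots 2 and 1.
Eigenvectors give P = [[−2, 7], [1, −3]] with P⁻¹ = [[3, 7], [1, 2]], and C = P·diag(2, 1)·P⁻¹.
Then C^4 = P·diag(16, 1)·P⁻¹ = [[−32, 7], [16, −3]] · [[3, 7], [1, 2]] = [[−89, −210], [45, 106]].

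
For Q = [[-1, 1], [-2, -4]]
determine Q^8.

[[-6049, -6305], [12610, 12866]]

tr Q = -5 and det Q = 6, so the characteristic polynomial is λ² − (-5)λ + (6) with roots -3 and -2.
Eigenvectors give P = [[-1, -1], [2, 1]] with P⁻¹ = [[1, 1], [-2, -1]], and Q = P·diag(-3, -2)·P⁻¹.
Then Q^8 = P·diag(6561, 256)·P⁻¹ = [[-6561, -256], [13122, 256]] · [[1, 1], [-2, -1]] = [[-6049, -6305], [12610, 12866]].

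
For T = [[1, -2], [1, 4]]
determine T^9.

tr T = 5 and det T = 6, so the characteristic polynomial is λ² − (5)λ + (6) with roots 3 and 2.
Eigenvectors give P = [[-1, 2], [1, -1]] with P⁻¹ = [[1, 2], [1, 1]], and T = P·diag(3, 2)·P⁻¹.
Then T^9 = P·diag(19683, 512)·P⁻¹ = [[-19683, 1024], [19683, -512]] · [[1, 2], [1, 1]] = [[-18659, -38342], [19171, 38854]].

[[-18659, -38342], [19171, 38854]]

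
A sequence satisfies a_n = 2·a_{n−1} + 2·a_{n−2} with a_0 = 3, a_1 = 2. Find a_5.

With companion matrix A = [[2, 2], [1, 0]], [a_n, a_{n−1}]ᵀ = A·[a_{n−1}, a_{n−2}]ᵀ, so [a_5, a_4]ᵀ = A⁴·[a_1, a_0]ᵀ.
A⁴ = [[44, 32], [16, 12]], giving [a_5, a_4]ᵀ = [[184], [68]].

184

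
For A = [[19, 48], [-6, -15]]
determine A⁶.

[[6553, 17472], [-2184, -5823]]

tr A = 4 and det A = 3, so the characteristic polynomial is λ² − (4)λ + (3) with roots 1 and 3.
Eigenvectors give P = [[-8, -3], [3, 1]] with P⁻¹ = [[1, 3], [-3, -8]], and A = P·diag(1, 3)·P⁻¹.
Then A⁶ = P·diag(1, 729)·P⁻¹ = [[-8, -2187], [3, 729]] · [[1, 3], [-3, -8]] = [[6553, 17472], [-2184, -5823]].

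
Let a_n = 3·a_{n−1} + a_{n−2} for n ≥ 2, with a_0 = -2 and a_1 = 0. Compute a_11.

-85674

With companion matrix B = [[3, 1], [1, 0]], [a_n, a_{n−1}]ᵀ = B·[a_{n−1}, a_{n−2}]ᵀ, so [a_11, a_10]ᵀ = B¹⁰·[a_1, a_0]ᵀ.
B¹⁰ = [[141481, 42837], [42837, 12970]], giving [a_11, a_10]ᵀ = [[-85674], [-25940]].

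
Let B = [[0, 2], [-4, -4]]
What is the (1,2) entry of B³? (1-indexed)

16

B² = [[-8, -8], [16, 8]]
B³ = [[32, 16], [-32, 0]]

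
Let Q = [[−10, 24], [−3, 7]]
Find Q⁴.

tr Q = −3 and det Q = 2, so the characteristic polynomial is λ² − (−3)λ + (2) with roots −1 and −2.
Eigenvectors give P = [[−8, 3], [−3, 1]] with P⁻¹ = [[1, −3], [3, −8]], and Q = P·diag(−1, −2)·P⁻¹.
Then Q⁴ = P·diag(1, 16)·P⁻¹ = [[−8, 48], [−3, 16]] · [[1, −3], [3, −8]] = [[136, −360], [45, −119]].

[[136, −360], [45, −119]]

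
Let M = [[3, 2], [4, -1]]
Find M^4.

[[321, 104], [208, 113]]

M^2 = [[17, 4], [8, 9]]
M^3 = [[67, 30], [60, 7]]
M^4 = [[321, 104], [208, 113]]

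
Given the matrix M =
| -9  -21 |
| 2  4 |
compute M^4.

tr M = -5 and det M = 6, so the characteristic polynomial is λ² − (-5)λ + (6) with roots -3 and -2.
Eigenvectors give P = [[-7, -3], [2, 1]] with P⁻¹ = [[-1, -3], [2, 7]], and M = P·diag(-3, -2)·P⁻¹.
Then M^4 = P·diag(81, 16)·P⁻¹ = [[-567, -48], [162, 16]] · [[-1, -3], [2, 7]] = [[471, 1365], [-130, -374]].

[[471, 1365], [-130, -374]]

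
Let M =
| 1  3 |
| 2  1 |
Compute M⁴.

[[73, 84], [56, 73]]

M² = [[7, 6], [4, 7]]
M³ = [[19, 27], [18, 19]]
M⁴ = [[73, 84], [56, 73]]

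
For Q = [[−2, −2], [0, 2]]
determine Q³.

Q² = [[4, 0], [0, 4]]
Q³ = [[−8, −8], [0, 8]]

[[−8, −8], [0, 8]]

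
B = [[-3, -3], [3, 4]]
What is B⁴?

[[-9, -21], [21, 40]]

B² = [[0, -3], [3, 7]]
B³ = [[-9, -12], [12, 19]]
B⁴ = [[-9, -21], [21, 40]]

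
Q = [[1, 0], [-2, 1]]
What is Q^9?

Q = I + N where N = [[0, 0], [-2, 0]] is strictly lower-triangular, so N^2 = 0.
(I + N)^9 = I + 9·N = [[1, 0], [-18, 1]].

[[1, 0], [-18, 1]]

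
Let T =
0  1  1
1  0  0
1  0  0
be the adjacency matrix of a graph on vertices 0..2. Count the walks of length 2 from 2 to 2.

1

The number of length-2 walks from vertex 2 to vertex 2 is entry (2,2) of T^2, where T is the adjacency matrix.
T^2 = [[2, 0, 0], [0, 1, 1], [0, 1, 1]]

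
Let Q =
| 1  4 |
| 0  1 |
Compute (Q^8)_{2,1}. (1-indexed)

0

Q = I + N where N = [[0, 4], [0, 0]] is strictly upper-triangular, so N^2 = 0.
(I + N)^8 = I + 8·N = [[1, 32], [0, 1]].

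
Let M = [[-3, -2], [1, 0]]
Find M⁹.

tr M = -3 and det M = 2, so the characteristic polynomial is λ² − (-3)λ + (2) with roots -2 and -1.
Eigenvectors give P = [[-2, -1], [1, 1]] with P⁻¹ = [[-1, -1], [1, 2]], and M = P·diag(-2, -1)·P⁻¹.
Then M⁹ = P·diag(-512, -1)·P⁻¹ = [[1024, 1], [-512, -1]] · [[-1, -1], [1, 2]] = [[-1023, -1022], [511, 510]].

[[-1023, -1022], [511, 510]]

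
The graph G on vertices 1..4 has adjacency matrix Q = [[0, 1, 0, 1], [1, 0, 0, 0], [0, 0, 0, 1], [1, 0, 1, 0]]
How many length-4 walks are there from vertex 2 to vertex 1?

The number of length-4 walks from vertex 2 to vertex 1 is entry (2,1) of Q⁴, where Q is the adjacency matrix.
Q² = [[2, 0, 1, 0], [0, 1, 0, 1], [1, 0, 1, 0], [0, 1, 0, 2]]
Q³ = [[0, 2, 0, 3], [2, 0, 1, 0], [0, 1, 0, 2], [3, 0, 2, 0]]
Q⁴ = [[5, 0, 3, 0], [0, 2, 0, 3], [3, 0, 2, 0], [0, 3, 0, 5]]

0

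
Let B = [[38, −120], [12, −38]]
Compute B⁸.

tr B = 0 and det B = −4, so the characteristic polynomial is λ² − (0)λ + (−4) with roots 2 and −2.
Eigenvectors give P = [[10, 3], [3, 1]] with P⁻¹ = [[1, −3], [−3, 10]], and B = P·diag(2, −2)·P⁻¹.
Then B⁸ = P·diag(256, 256)·P⁻¹ = [[2560, 768], [768, 256]] · [[1, −3], [−3, 10]] = [[256, 0], [0, 256]].

[[256, 0], [0, 256]]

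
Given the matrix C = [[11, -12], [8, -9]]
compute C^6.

[[2185, -2184], [1456, -1455]]

tr C = 2 and det C = -3, so the characteristic polynomial is λ² − (2)λ + (-3) with roots 3 and -1.
Eigenvectors give P = [[3, -1], [2, -1]] with P⁻¹ = [[1, -1], [2, -3]], and C = P·diag(3, -1)·P⁻¹.
Then C^6 = P·diag(729, 1)·P⁻¹ = [[2187, -1], [1458, -1]] · [[1, -1], [2, -3]] = [[2185, -2184], [1456, -1455]].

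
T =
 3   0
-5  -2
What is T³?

tr T = 1 and det T = -6, so the characteristic polynomial is λ² − (1)λ + (-6) with roots -2 and 3.
Eigenvectors give P = [[0, -1], [1, 1]] with P⁻¹ = [[1, 1], [-1, 0]], and T = P·diag(-2, 3)·P⁻¹.
Then T³ = P·diag(-8, 27)·P⁻¹ = [[0, -27], [-8, 27]] · [[1, 1], [-1, 0]] = [[27, 0], [-35, -8]].

[[27, 0], [-35, -8]]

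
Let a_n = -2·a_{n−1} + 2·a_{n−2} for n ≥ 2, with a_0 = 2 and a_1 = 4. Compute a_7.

832

With companion matrix A = [[-2, 2], [1, 0]], [a_n, a_{n−1}]ᵀ = A·[a_{n−1}, a_{n−2}]ᵀ, so [a_7, a_6]ᵀ = A^6·[a_1, a_0]ᵀ.
A^6 = [[328, -240], [-120, 88]], giving [a_7, a_6]ᵀ = [[832], [-304]].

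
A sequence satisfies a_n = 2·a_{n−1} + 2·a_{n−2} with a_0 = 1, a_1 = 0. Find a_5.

With companion matrix Q = [[2, 2], [1, 0]], [a_n, a_{n−1}]ᵀ = Q·[a_{n−1}, a_{n−2}]ᵀ, so [a_5, a_4]ᵀ = Q⁴·[a_1, a_0]ᵀ.
Q⁴ = [[44, 32], [16, 12]], giving [a_5, a_4]ᵀ = [[32], [12]].

32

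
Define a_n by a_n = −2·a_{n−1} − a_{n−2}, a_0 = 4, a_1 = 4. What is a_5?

36

With companion matrix A = [[−2, −1], [1, 0]], [a_n, a_{n−1}]ᵀ = A·[a_{n−1}, a_{n−2}]ᵀ, so [a_5, a_4]ᵀ = A^4·[a_1, a_0]ᵀ.
A^4 = [[5, 4], [−4, −3]], giving [a_5, a_4]ᵀ = [[36], [−28]].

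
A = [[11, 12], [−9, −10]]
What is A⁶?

tr A = 1 and det A = −2, so the characteristic polynomial is λ² − (1)λ + (−2) with roots 2 and −1.
Eigenvectors give P = [[−4, 1], [3, −1]] with P⁻¹ = [[−1, −1], [−3, −4]], and A = P·diag(2, −1)·P⁻¹.
Then A⁶ = P·diag(64, 1)·P⁻¹ = [[−256, 1], [192, −1]] · [[−1, −1], [−3, −4]] = [[253, 252], [−189, −188]].

[[253, 252], [−189, −188]]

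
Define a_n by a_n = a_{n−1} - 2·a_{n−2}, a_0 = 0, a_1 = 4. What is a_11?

With companion matrix B = [[1, -2], [1, 0]], [a_n, a_{n−1}]ᵀ = B·[a_{n−1}, a_{n−2}]ᵀ, so [a_11, a_10]ᵀ = B^10·[a_1, a_0]ᵀ.
B^10 = [[23, 22], [-11, 34]], giving [a_11, a_10]ᵀ = [[92], [-44]].

92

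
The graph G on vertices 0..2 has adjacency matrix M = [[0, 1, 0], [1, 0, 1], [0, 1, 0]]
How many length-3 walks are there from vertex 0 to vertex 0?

The number of length-3 walks from vertex 0 to vertex 0 is entry (0,0) of M^3, where M is the adjacency matrix.
M^2 = [[1, 0, 1], [0, 2, 0], [1, 0, 1]]
M^3 = [[0, 2, 0], [2, 0, 2], [0, 2, 0]]

0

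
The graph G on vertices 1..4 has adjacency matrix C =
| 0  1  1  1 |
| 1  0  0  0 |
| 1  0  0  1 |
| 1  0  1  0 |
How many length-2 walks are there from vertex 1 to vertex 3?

The number of length-2 walks from vertex 1 to vertex 3 is entry (1,3) of C², where C is the adjacency matrix.
C² = [[3, 0, 1, 1], [0, 1, 1, 1], [1, 1, 2, 1], [1, 1, 1, 2]]

1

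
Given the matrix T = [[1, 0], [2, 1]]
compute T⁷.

[[1, 0], [14, 1]]

T = I + N where N = [[0, 0], [2, 0]] is strictly lower-triangular, so N² = 0.
(I + N)⁷ = I + 7·N = [[1, 0], [14, 1]].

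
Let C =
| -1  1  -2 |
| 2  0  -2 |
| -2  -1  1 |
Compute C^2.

[[7, 1, -2], [2, 4, -6], [-2, -3, 7]]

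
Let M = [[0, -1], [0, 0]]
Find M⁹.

M is strictly triangular, hence nilpotent: M² = 0, so M⁹ = 0.

[[0, 0], [0, 0]]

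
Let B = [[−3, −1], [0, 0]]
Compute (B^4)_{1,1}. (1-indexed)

B^2 = [[9, 3], [0, 0]]
B^3 = [[−27, −9], [0, 0]]
B^4 = [[81, 27], [0, 0]]

81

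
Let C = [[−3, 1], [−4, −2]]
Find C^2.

[[5, −5], [20, 0]]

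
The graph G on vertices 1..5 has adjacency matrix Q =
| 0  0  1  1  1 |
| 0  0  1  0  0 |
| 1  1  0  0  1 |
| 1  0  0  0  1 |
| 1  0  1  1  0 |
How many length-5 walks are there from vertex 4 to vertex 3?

20

The number of length-5 walks from vertex 4 to vertex 3 is entry (4,3) of Q⁵, where Q is the adjacency matrix.
Q² = [[3, 1, 1, 1, 2], [1, 1, 0, 0, 1], [1, 0, 3, 2, 1], [1, 0, 2, 2, 1], [2, 1, 1, 1, 3]]
Q³ = [[4, 1, 6, 5, 5], [1, 0, 3, 2, 1], [6, 3, 2, 2, 6], [5, 2, 2, 2, 5], [5, 1, 6, 5, 4]]
Q⁴ = [[16, 6, 10, 9, 15], [6, 3, 2, 2, 6], [10, 2, 15, 12, 10], [9, 2, 12, 10, 9], [15, 6, 10, 9, 16]]
Q⁵ = [[34, 10, 37, 31, 35], [10, 2, 15, 12, 10], [37, 15, 22, 20, 37], [31, 12, 20, 18, 31], [35, 10, 37, 31, 34]]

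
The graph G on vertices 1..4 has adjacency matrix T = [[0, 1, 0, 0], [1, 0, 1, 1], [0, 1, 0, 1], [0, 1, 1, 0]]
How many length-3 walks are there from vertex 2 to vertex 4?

4

The number of length-3 walks from vertex 2 to vertex 4 is entry (2,4) of T³, where T is the adjacency matrix.
T² = [[1, 0, 1, 1], [0, 3, 1, 1], [1, 1, 2, 1], [1, 1, 1, 2]]
T³ = [[0, 3, 1, 1], [3, 2, 4, 4], [1, 4, 2, 3], [1, 4, 3, 2]]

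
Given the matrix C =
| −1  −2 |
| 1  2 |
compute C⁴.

[[−1, −2], [1, 2]]

C² = C (a projection; rank 1, trace 1), so C⁴ = C.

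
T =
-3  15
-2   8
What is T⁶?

tr T = 5 and det T = 6, so the characteristic polynomial is λ² − (5)λ + (6) with roots 3 and 2.
Eigenvectors give P = [[-5, 3], [-2, 1]] with P⁻¹ = [[1, -3], [2, -5]], and T = P·diag(3, 2)·P⁻¹.
Then T⁶ = P·diag(729, 64)·P⁻¹ = [[-3645, 192], [-1458, 64]] · [[1, -3], [2, -5]] = [[-3261, 9975], [-1330, 4054]].

[[-3261, 9975], [-1330, 4054]]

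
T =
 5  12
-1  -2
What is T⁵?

tr T = 3 and det T = 2, so the characteristic polynomial is λ² − (3)λ + (2) with roots 1 and 2.
Eigenvectors give P = [[-3, 4], [1, -1]] with P⁻¹ = [[1, 4], [1, 3]], and T = P·diag(1, 2)·P⁻¹.
Then T⁵ = P·diag(1, 32)·P⁻¹ = [[-3, 128], [1, -32]] · [[1, 4], [1, 3]] = [[125, 372], [-31, -92]].

[[125, 372], [-31, -92]]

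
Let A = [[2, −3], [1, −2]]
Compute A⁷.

[[2, −3], [1, −2]]

A² = I (check: tr A = 0 and det A = −1), so A⁷ = A since 7 is odd.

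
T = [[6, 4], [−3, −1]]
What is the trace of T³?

tr T = 5 and det T = 6, so the characteristic polynomial is λ² − (5)λ + (6) with roots 3 and 2.
Eigenvectors give P = [[4, −1], [−3, 1]] with P⁻¹ = [[1, 1], [3, 4]], and T = P·diag(3, 2)·P⁻¹.
Then T³ = P·diag(27, 8)·P⁻¹ = [[108, −8], [−81, 8]] · [[1, 1], [3, 4]] = [[84, 76], [−57, −49]].

35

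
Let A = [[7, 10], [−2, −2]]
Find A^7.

[[10423, 20590], [−4118, −8108]]

tr A = 5 and det A = 6, so the characteristic polynomial is λ² − (5)λ + (6) with roots 3 and 2.
Eigenvectors give P = [[5, 2], [−2, −1]] with P⁻¹ = [[1, 2], [−2, −5]], and A = P·diag(3, 2)·P⁻¹.
Then A^7 = P·diag(2187, 128)·P⁻¹ = [[10935, 256], [−4374, −128]] · [[1, 2], [−2, −5]] = [[10423, 20590], [−4118, −8108]].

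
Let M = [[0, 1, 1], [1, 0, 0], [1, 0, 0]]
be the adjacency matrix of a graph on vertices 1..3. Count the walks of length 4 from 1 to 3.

0

The number of length-4 walks from vertex 1 to vertex 3 is entry (1,3) of M⁴, where M is the adjacency matrix.
M² = [[2, 0, 0], [0, 1, 1], [0, 1, 1]]
M³ = [[0, 2, 2], [2, 0, 0], [2, 0, 0]]
M⁴ = [[4, 0, 0], [0, 2, 2], [0, 2, 2]]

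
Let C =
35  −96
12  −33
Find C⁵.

[[2195, −5856], [732, −1953]]

tr C = 2 and det C = −3, so the characteristic polynomial is λ² − (2)λ + (−3) with roots 3 and −1.
Eigenvectors give P = [[3, −8], [1, −3]] with P⁻¹ = [[3, −8], [1, −3]], and C = P·diag(3, −1)·P⁻¹.
Then C⁵ = P·diag(243, −1)·P⁻¹ = [[729, 8], [243, 3]] · [[3, −8], [1, −3]] = [[2195, −5856], [732, −1953]].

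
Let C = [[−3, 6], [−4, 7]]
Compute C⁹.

tr C = 4 and det C = 3, so the characteristic polynomial is λ² − (4)λ + (3) with roots 1 and 3.
Eigenvectors give P = [[3, 1], [2, 1]] with P⁻¹ = [[1, −1], [−2, 3]], and C = P·diag(1, 3)·P⁻¹.
Then C⁹ = P·diag(1, 19683)·P⁻¹ = [[3, 19683], [2, 19683]] · [[1, −1], [−2, 3]] = [[−39363, 59046], [−39364, 59047]].

[[−39363, 59046], [−39364, 59047]]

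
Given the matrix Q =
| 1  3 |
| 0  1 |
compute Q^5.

[[1, 15], [0, 1]]

Q = I + N where N = [[0, 3], [0, 0]] is strictly upper-triangular, so N^2 = 0.
(I + N)^5 = I + 5·N = [[1, 15], [0, 1]].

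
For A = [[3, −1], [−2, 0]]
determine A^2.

[[11, −3], [−6, 2]]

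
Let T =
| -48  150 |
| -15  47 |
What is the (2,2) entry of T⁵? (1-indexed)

tr T = -1 and det T = -6, so the characteristic polynomial is λ² − (-1)λ + (-6) with roots 2 and -3.
Eigenvectors give P = [[3, 10], [1, 3]] with P⁻¹ = [[-3, 10], [1, -3]], and T = P·diag(2, -3)·P⁻¹.
Then T⁵ = P·diag(32, -243)·P⁻¹ = [[96, -2430], [32, -729]] · [[-3, 10], [1, -3]] = [[-2718, 8250], [-825, 2507]].

2507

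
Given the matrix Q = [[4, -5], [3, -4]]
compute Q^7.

[[4, -5], [3, -4]]

Q² = I (check: tr Q = 0 and det Q = -1), so Q^7 = Q since 7 is odd.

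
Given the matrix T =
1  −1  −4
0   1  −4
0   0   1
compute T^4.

T = I + N where N = [[0, −1, −4], [0, 0, −4], [0, 0, 0]] is strictly upper-triangular, so N^3 = 0.
(I + N)^4 = I + 4·N + 6·N^2 = [[1, −4, 8], [0, 1, −16], [0, 0, 1]].

[[1, −4, 8], [0, 1, −16], [0, 0, 1]]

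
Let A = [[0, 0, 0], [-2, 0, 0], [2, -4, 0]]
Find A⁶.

A is strictly triangular, hence nilpotent: A³ = 0, so A⁶ = 0.

[[0, 0, 0], [0, 0, 0], [0, 0, 0]]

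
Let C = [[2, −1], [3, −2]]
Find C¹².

C² = I (check: tr C = 0 and det C = −1), so C¹² = I since 12 is even.

[[1, 0], [0, 1]]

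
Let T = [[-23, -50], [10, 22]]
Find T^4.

tr T = -1 and det T = -6, so the characteristic polynomial is λ² − (-1)λ + (-6) with roots 2 and -3.
Eigenvectors give P = [[-2, 5], [1, -2]] with P⁻¹ = [[2, 5], [1, 2]], and T = P·diag(2, -3)·P⁻¹.
Then T^4 = P·diag(16, 81)·P⁻¹ = [[-32, 405], [16, -162]] · [[2, 5], [1, 2]] = [[341, 650], [-130, -244]].

[[341, 650], [-130, -244]]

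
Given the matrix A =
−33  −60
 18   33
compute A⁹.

[[−216513, −393660], [118098, 216513]]

tr A = 0 and det A = −9, so the characteristic polynomial is λ² − (0)λ + (−9) with roots −3 and 3.
Eigenvectors give P = [[−2, −5], [1, 3]] with P⁻¹ = [[−3, −5], [1, 2]], and A = P·diag(−3, 3)·P⁻¹.
Then A⁹ = P·diag(−19683, 19683)·P⁻¹ = [[39366, −98415], [−19683, 59049]] · [[−3, −5], [1, 2]] = [[−216513, −393660], [118098, 216513]].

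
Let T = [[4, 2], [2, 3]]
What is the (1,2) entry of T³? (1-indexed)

T² = [[20, 14], [14, 13]]
T³ = [[108, 82], [82, 67]]

82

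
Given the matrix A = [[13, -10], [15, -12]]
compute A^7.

[[6817, -4630], [6945, -4758]]

tr A = 1 and det A = -6, so the characteristic polynomial is λ² − (1)λ + (-6) with roots -2 and 3.
Eigenvectors give P = [[-2, 1], [-3, 1]] with P⁻¹ = [[1, -1], [3, -2]], and A = P·diag(-2, 3)·P⁻¹.
Then A^7 = P·diag(-128, 2187)·P⁻¹ = [[256, 2187], [384, 2187]] · [[1, -1], [3, -2]] = [[6817, -4630], [6945, -4758]].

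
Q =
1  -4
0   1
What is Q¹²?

[[1, -48], [0, 1]]

Q = I + N where N = [[0, -4], [0, 0]] is strictly upper-triangular, so N² = 0.
(I + N)¹² = I + 12·N = [[1, -48], [0, 1]].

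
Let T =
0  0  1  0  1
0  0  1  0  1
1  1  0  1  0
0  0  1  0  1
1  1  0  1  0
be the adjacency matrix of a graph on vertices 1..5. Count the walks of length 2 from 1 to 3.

The number of length-2 walks from vertex 1 to vertex 3 is entry (1,3) of T², where T is the adjacency matrix.
T² = [[2, 2, 0, 2, 0], [2, 2, 0, 2, 0], [0, 0, 3, 0, 3], [2, 2, 0, 2, 0], [0, 0, 3, 0, 3]]

0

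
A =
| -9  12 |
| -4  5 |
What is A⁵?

tr A = -4 and det A = 3, so the characteristic polynomial is λ² − (-4)λ + (3) with roots -3 and -1.
Eigenvectors give P = [[2, -3], [1, -2]] with P⁻¹ = [[2, -3], [1, -2]], and A = P·diag(-3, -1)·P⁻¹.
Then A⁵ = P·diag(-243, -1)·P⁻¹ = [[-486, 3], [-243, 2]] · [[2, -3], [1, -2]] = [[-969, 1452], [-484, 725]].

[[-969, 1452], [-484, 725]]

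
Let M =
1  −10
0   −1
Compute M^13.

M² = I (check: tr M = 0 and det M = −1), so M^13 = M since 13 is odd.

[[1, −10], [0, −1]]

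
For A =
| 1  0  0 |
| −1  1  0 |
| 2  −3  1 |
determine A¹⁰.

A = I + N where N = [[0, 0, 0], [−1, 0, 0], [2, −3, 0]] is strictly lower-triangular, so N³ = 0.
(I + N)¹⁰ = I + 10·N + 45·N² = [[1, 0, 0], [−10, 1, 0], [155, −30, 1]].

[[1, 0, 0], [−10, 1, 0], [155, −30, 1]]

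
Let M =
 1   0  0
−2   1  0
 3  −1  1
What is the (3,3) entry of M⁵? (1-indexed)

M = I + N where N = [[0, 0, 0], [−2, 0, 0], [3, −1, 0]] is strictly lower-triangular, so N³ = 0.
(I + N)⁵ = I + 5·N + 10·N² = [[1, 0, 0], [−10, 1, 0], [35, −5, 1]].

1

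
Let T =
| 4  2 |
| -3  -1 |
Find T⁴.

[[46, 30], [-45, -29]]

tr T = 3 and det T = 2, so the characteristic polynomial is λ² − (3)λ + (2) with roots 2 and 1.
Eigenvectors give P = [[1, 2], [-1, -3]] with P⁻¹ = [[3, 2], [-1, -1]], and T = P·diag(2, 1)·P⁻¹.
Then T⁴ = P·diag(16, 1)·P⁻¹ = [[16, 2], [-16, -3]] · [[3, 2], [-1, -1]] = [[46, 30], [-45, -29]].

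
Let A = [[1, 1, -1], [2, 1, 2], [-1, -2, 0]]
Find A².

[[4, 4, 1], [2, -1, 0], [-5, -3, -3]]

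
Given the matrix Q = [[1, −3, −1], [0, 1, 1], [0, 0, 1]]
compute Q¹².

Q = I + N where N = [[0, −3, −1], [0, 0, 1], [0, 0, 0]] is strictly upper-triangular, so N³ = 0.
(I + N)¹² = I + 12·N + 66·N² = [[1, −36, −210], [0, 1, 12], [0, 0, 1]].

[[1, −36, −210], [0, 1, 12], [0, 0, 1]]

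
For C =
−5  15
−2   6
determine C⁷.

[[−5, 15], [−2, 6]]

C² = C (a projection; rank 1, trace 1), so C⁷ = C.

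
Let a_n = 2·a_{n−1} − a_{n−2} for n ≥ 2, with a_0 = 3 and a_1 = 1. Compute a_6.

−9

With companion matrix Q = [[2, −1], [1, 0]], [a_n, a_{n−1}]ᵀ = Q·[a_{n−1}, a_{n−2}]ᵀ, so [a_6, a_5]ᵀ = Q⁵·[a_1, a_0]ᵀ.
Q⁵ = [[6, −5], [5, −4]], giving [a_6, a_5]ᵀ = [[−9], [−7]].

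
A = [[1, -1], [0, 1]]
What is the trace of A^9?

2

A = I + N where N = [[0, -1], [0, 0]] is strictly upper-triangular, so N^2 = 0.
(I + N)^9 = I + 9·N = [[1, -9], [0, 1]].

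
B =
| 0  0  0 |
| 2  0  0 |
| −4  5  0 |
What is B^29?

[[0, 0, 0], [0, 0, 0], [0, 0, 0]]

B is strictly triangular, hence nilpotent: B^3 = 0, so B^29 = 0.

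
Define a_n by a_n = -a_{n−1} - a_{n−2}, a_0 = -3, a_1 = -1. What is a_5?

With companion matrix C = [[-1, -1], [1, 0]], [a_n, a_{n−1}]ᵀ = C·[a_{n−1}, a_{n−2}]ᵀ, so [a_5, a_4]ᵀ = C⁴·[a_1, a_0]ᵀ.
C⁴ = [[-1, -1], [1, 0]], giving [a_5, a_4]ᵀ = [[4], [-1]].

4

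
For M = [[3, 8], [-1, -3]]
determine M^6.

[[1, 0], [0, 1]]

M² = I (check: tr M = 0 and det M = -1), so M^6 = I since 6 is even.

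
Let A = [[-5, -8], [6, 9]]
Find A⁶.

tr A = 4 and det A = 3, so the characteristic polynomial is λ² − (4)λ + (3) with roots 1 and 3.
Eigenvectors give P = [[4, 1], [-3, -1]] with P⁻¹ = [[1, 1], [-3, -4]], and A = P·diag(1, 3)·P⁻¹.
Then A⁶ = P·diag(1, 729)·P⁻¹ = [[4, 729], [-3, -729]] · [[1, 1], [-3, -4]] = [[-2183, -2912], [2184, 2913]].

[[-2183, -2912], [2184, 2913]]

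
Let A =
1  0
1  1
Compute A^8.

A = I + N where N = [[0, 0], [1, 0]] is strictly lower-triangular, so N^2 = 0.
(I + N)^8 = I + 8·N = [[1, 0], [8, 1]].

[[1, 0], [8, 1]]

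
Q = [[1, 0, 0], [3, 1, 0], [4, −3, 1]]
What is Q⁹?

Q = I + N where N = [[0, 0, 0], [3, 0, 0], [4, −3, 0]] is strictly lower-triangular, so N³ = 0.
(I + N)⁹ = I + 9·N + 36·N² = [[1, 0, 0], [27, 1, 0], [−288, −27, 1]].

[[1, 0, 0], [27, 1, 0], [−288, −27, 1]]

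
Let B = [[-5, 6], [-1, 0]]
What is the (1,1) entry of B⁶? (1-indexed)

tr B = -5 and det B = 6, so the characteristic polynomial is λ² − (-5)λ + (6) with roots -2 and -3.
Eigenvectors give P = [[-2, -3], [-1, -1]] with P⁻¹ = [[1, -3], [-1, 2]], and B = P·diag(-2, -3)·P⁻¹.
Then B⁶ = P·diag(64, 729)·P⁻¹ = [[-128, -2187], [-64, -729]] · [[1, -3], [-1, 2]] = [[2059, -3990], [665, -1266]].

2059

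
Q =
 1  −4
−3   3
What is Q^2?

[[13, −16], [−12, 21]]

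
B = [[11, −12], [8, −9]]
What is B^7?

tr B = 2 and det B = −3, so the characteristic polynomial is λ² − (2)λ + (−3) with roots −1 and 3.
Eigenvectors give P = [[−1, −3], [−1, −2]] with P⁻¹ = [[2, −3], [−1, 1]], and B = P·diag(−1, 3)·P⁻¹.
Then B^7 = P·diag(−1, 2187)·P⁻¹ = [[1, −6561], [1, −4374]] · [[2, −3], [−1, 1]] = [[6563, −6564], [4376, −4377]].

[[6563, −6564], [4376, −4377]]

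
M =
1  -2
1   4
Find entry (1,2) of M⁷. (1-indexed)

-4118

tr M = 5 and det M = 6, so the characteristic polynomial is λ² − (5)λ + (6) with roots 3 and 2.
Eigenvectors give P = [[-1, 2], [1, -1]] with P⁻¹ = [[1, 2], [1, 1]], and M = P·diag(3, 2)·P⁻¹.
Then M⁷ = P·diag(2187, 128)·P⁻¹ = [[-2187, 256], [2187, -128]] · [[1, 2], [1, 1]] = [[-1931, -4118], [2059, 4246]].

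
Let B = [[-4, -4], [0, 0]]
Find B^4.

[[256, 256], [0, 0]]

B^2 = [[16, 16], [0, 0]]
B^3 = [[-64, -64], [0, 0]]
B^4 = [[256, 256], [0, 0]]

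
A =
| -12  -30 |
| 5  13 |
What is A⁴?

tr A = 1 and det A = -6, so the characteristic polynomial is λ² − (1)λ + (-6) with roots 3 and -2.
Eigenvectors give P = [[-2, 3], [1, -1]] with P⁻¹ = [[1, 3], [1, 2]], and A = P·diag(3, -2)·P⁻¹.
Then A⁴ = P·diag(81, 16)·P⁻¹ = [[-162, 48], [81, -16]] · [[1, 3], [1, 2]] = [[-114, -390], [65, 211]].

[[-114, -390], [65, 211]]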